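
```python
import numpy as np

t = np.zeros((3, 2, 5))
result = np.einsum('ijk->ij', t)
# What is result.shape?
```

(3, 2)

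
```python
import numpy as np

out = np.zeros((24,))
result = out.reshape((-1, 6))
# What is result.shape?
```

(4, 6)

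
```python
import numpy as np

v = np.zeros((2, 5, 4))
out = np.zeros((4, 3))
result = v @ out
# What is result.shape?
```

(2, 5, 3)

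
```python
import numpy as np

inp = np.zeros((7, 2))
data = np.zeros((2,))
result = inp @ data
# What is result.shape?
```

(7,)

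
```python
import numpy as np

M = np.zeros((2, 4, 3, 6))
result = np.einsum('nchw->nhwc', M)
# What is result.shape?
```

(2, 3, 6, 4)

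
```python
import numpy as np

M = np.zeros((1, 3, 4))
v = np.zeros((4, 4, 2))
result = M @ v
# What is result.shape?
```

(4, 3, 2)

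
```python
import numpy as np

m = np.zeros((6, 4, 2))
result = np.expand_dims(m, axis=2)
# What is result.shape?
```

(6, 4, 1, 2)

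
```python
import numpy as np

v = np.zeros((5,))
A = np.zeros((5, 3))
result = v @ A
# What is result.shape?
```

(3,)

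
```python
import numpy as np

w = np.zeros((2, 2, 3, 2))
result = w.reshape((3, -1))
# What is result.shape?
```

(3, 8)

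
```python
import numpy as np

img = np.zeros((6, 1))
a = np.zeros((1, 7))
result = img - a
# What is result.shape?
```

(6, 7)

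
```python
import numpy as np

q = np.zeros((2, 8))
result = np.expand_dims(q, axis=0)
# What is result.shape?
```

(1, 2, 8)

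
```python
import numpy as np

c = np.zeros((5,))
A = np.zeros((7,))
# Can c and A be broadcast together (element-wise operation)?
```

No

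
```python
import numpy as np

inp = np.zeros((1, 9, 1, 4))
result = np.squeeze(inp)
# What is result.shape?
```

(9, 4)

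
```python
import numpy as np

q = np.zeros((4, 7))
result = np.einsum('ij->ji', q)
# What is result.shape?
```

(7, 4)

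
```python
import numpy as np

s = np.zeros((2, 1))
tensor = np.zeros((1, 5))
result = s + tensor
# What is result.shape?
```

(2, 5)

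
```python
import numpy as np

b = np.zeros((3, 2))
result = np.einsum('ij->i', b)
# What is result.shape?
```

(3,)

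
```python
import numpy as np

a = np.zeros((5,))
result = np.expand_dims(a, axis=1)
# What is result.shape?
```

(5, 1)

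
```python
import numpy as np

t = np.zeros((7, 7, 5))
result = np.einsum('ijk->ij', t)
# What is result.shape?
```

(7, 7)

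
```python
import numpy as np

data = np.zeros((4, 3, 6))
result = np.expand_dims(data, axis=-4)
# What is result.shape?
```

(1, 4, 3, 6)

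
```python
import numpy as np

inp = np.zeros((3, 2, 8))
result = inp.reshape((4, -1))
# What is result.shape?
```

(4, 12)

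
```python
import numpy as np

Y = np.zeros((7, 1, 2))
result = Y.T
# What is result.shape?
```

(2, 1, 7)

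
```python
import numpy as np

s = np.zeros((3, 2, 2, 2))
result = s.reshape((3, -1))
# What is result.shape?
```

(3, 8)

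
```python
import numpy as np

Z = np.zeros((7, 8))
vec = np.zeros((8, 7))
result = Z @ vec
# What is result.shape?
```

(7, 7)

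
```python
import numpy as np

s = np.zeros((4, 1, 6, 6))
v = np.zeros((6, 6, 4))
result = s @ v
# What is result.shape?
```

(4, 6, 6, 4)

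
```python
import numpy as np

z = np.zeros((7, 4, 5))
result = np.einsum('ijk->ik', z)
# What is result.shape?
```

(7, 5)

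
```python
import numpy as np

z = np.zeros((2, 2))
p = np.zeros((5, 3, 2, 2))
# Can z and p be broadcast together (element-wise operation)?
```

Yes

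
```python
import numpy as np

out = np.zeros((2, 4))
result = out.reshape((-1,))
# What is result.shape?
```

(8,)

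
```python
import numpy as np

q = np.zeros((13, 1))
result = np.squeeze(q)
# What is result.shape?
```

(13,)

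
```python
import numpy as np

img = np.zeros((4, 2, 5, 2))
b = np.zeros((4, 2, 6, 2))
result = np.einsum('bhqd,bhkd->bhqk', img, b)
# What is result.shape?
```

(4, 2, 5, 6)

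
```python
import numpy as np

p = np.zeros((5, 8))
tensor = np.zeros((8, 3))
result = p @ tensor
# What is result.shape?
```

(5, 3)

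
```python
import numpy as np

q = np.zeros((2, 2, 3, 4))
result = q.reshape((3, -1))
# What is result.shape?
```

(3, 16)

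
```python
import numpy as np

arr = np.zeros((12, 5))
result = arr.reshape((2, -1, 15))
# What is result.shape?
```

(2, 2, 15)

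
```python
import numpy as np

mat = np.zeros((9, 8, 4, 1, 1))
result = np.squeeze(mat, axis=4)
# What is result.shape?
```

(9, 8, 4, 1)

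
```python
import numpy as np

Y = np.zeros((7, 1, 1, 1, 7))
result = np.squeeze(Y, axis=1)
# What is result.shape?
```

(7, 1, 1, 7)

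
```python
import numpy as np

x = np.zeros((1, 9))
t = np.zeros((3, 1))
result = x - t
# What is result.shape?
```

(3, 9)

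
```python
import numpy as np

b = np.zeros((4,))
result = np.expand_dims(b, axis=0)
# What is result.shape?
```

(1, 4)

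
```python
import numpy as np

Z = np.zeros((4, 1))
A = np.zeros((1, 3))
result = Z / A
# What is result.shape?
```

(4, 3)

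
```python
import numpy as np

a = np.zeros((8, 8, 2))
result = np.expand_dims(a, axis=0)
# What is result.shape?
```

(1, 8, 8, 2)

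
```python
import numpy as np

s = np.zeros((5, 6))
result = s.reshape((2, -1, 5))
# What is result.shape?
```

(2, 3, 5)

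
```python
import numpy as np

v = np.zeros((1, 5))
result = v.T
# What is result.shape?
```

(5, 1)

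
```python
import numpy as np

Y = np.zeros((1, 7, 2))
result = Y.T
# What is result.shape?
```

(2, 7, 1)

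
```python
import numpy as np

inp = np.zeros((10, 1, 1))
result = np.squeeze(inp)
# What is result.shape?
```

(10,)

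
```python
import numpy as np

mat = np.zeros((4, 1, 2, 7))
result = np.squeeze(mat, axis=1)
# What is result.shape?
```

(4, 2, 7)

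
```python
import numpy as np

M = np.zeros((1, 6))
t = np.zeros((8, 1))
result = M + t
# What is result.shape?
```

(8, 6)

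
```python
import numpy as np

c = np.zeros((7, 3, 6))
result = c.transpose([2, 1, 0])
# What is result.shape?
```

(6, 3, 7)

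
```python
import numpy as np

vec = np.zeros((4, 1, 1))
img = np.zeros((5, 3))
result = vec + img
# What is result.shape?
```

(4, 5, 3)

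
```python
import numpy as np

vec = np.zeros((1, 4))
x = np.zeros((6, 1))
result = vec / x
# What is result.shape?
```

(6, 4)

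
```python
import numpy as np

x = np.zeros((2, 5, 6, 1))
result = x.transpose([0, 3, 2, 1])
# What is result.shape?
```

(2, 1, 6, 5)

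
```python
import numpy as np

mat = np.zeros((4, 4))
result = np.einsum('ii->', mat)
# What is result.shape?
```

()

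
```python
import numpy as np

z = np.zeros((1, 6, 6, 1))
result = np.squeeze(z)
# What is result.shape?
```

(6, 6)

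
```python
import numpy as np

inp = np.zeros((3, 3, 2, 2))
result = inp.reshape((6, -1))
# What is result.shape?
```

(6, 6)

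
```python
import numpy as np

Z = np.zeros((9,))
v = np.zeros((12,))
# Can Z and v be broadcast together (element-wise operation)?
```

No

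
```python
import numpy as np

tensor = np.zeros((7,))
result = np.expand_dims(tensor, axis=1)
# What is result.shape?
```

(7, 1)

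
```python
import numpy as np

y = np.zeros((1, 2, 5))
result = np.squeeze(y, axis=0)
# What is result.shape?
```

(2, 5)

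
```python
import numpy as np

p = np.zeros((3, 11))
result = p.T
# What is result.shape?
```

(11, 3)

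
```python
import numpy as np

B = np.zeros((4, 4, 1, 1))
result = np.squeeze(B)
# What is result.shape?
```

(4, 4)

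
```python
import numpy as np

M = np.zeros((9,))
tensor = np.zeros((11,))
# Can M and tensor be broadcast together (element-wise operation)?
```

No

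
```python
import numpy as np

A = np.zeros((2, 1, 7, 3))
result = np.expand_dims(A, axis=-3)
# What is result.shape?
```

(2, 1, 1, 7, 3)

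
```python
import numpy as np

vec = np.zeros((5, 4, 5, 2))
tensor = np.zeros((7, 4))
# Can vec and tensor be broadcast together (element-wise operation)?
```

No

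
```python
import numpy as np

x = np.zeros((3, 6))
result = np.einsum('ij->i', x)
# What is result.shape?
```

(3,)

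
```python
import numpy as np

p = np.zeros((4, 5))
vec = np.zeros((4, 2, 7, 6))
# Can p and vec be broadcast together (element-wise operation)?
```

No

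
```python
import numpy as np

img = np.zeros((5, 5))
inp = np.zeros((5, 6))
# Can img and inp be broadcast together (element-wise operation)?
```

No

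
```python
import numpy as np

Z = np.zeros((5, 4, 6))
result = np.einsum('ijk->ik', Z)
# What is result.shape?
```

(5, 6)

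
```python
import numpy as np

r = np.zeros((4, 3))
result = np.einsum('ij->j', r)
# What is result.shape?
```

(3,)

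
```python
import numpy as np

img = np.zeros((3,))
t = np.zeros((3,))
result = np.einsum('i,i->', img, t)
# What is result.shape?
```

()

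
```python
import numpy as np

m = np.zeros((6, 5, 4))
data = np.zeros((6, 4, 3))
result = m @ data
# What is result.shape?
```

(6, 5, 3)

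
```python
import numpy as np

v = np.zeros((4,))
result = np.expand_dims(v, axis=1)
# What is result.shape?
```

(4, 1)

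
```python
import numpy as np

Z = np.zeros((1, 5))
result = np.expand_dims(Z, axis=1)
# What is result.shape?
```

(1, 1, 5)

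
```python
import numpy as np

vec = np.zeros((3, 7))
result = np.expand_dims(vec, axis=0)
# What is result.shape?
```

(1, 3, 7)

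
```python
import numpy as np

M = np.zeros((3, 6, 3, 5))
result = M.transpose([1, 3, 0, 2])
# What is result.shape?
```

(6, 5, 3, 3)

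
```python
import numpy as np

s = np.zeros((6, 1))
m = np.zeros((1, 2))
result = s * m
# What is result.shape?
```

(6, 2)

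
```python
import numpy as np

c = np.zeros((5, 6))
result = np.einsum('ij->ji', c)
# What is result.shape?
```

(6, 5)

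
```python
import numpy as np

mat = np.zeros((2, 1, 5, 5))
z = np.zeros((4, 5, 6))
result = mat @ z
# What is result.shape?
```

(2, 4, 5, 6)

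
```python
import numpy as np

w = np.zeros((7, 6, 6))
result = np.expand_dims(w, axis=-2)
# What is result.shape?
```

(7, 6, 1, 6)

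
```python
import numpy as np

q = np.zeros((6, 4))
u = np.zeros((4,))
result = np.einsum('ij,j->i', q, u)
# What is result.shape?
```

(6,)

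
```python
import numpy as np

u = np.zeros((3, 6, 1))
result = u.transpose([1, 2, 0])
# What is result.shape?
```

(6, 1, 3)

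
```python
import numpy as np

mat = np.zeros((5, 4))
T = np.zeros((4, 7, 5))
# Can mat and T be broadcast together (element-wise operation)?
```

No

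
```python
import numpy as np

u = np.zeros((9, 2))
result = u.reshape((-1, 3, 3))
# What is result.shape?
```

(2, 3, 3)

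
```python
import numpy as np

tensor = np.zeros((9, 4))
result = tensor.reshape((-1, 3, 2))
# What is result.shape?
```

(6, 3, 2)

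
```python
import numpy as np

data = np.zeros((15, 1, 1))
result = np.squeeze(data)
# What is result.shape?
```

(15,)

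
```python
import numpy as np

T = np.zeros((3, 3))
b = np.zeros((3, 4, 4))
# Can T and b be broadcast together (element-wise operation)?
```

No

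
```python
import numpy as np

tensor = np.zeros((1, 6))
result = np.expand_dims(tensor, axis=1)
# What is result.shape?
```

(1, 1, 6)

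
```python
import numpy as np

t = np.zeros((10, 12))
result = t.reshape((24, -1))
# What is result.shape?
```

(24, 5)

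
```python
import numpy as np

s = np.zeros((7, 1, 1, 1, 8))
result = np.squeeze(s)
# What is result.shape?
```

(7, 8)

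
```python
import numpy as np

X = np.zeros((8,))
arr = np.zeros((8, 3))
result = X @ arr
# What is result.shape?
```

(3,)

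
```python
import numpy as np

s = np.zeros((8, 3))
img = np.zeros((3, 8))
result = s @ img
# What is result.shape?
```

(8, 8)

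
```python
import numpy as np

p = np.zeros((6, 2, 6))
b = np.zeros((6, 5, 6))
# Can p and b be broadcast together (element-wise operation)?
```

No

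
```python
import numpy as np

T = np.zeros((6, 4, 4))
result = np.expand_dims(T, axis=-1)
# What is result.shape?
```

(6, 4, 4, 1)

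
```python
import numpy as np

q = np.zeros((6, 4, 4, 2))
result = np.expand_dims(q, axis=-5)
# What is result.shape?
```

(1, 6, 4, 4, 2)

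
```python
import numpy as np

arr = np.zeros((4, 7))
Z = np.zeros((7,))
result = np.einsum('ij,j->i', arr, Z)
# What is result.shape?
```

(4,)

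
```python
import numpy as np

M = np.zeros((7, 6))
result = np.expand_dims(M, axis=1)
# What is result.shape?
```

(7, 1, 6)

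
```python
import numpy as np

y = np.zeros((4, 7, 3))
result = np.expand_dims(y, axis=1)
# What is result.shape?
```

(4, 1, 7, 3)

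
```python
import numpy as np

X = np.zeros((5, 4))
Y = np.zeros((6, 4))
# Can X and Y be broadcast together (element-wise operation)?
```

No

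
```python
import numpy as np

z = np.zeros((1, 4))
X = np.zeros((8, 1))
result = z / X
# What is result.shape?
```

(8, 4)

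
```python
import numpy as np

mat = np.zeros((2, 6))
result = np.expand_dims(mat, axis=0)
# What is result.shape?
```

(1, 2, 6)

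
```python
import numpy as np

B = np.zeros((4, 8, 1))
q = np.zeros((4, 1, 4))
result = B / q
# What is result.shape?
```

(4, 8, 4)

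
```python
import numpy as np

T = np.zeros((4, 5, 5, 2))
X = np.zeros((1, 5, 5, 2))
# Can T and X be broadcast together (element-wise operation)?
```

Yes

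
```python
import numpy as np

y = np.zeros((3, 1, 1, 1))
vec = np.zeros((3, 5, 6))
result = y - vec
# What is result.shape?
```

(3, 3, 5, 6)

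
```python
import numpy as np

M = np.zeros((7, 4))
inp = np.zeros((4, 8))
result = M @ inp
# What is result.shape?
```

(7, 8)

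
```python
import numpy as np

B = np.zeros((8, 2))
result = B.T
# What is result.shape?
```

(2, 8)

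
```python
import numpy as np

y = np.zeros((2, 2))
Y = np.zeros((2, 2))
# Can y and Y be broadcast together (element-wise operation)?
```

Yes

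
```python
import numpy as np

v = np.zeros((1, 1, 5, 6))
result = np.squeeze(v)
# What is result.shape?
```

(5, 6)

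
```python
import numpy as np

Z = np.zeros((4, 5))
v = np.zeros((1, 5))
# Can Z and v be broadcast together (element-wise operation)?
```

Yes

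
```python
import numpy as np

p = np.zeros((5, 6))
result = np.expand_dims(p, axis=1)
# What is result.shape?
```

(5, 1, 6)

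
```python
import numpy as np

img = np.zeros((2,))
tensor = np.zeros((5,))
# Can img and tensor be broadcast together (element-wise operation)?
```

No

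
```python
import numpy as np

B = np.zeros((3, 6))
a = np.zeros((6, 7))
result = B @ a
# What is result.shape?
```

(3, 7)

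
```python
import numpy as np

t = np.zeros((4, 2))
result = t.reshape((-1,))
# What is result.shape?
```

(8,)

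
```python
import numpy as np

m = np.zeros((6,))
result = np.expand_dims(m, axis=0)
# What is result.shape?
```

(1, 6)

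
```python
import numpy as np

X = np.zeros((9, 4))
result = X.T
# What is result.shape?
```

(4, 9)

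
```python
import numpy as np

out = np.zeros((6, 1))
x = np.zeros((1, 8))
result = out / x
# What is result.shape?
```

(6, 8)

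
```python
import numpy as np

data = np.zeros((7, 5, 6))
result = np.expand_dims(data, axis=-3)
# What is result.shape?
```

(7, 1, 5, 6)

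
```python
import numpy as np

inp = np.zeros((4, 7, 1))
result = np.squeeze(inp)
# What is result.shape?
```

(4, 7)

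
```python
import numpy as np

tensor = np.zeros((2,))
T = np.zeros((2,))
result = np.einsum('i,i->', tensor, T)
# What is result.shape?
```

()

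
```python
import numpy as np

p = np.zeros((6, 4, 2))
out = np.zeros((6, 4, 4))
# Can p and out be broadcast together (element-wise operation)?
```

No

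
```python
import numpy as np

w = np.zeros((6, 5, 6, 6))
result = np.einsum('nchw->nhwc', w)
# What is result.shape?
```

(6, 6, 6, 5)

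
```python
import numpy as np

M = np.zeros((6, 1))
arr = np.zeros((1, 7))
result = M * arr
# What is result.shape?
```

(6, 7)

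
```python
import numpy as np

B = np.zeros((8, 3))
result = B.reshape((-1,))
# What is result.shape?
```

(24,)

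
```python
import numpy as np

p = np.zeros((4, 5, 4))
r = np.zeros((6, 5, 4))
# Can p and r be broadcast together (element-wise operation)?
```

No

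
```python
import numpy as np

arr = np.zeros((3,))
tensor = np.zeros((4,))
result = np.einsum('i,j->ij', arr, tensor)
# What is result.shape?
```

(3, 4)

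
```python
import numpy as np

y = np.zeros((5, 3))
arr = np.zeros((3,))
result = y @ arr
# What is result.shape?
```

(5,)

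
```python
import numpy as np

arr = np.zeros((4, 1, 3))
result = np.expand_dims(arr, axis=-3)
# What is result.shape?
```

(4, 1, 1, 3)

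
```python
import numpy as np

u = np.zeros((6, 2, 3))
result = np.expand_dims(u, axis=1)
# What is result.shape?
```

(6, 1, 2, 3)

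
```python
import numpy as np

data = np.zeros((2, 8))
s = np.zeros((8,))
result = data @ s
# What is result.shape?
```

(2,)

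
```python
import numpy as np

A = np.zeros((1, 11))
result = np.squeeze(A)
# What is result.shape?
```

(11,)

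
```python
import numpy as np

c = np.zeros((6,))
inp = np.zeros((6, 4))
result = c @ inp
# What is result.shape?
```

(4,)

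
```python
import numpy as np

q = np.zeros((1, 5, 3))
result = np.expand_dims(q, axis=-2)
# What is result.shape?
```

(1, 5, 1, 3)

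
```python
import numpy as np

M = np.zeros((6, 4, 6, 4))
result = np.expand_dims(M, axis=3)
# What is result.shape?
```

(6, 4, 6, 1, 4)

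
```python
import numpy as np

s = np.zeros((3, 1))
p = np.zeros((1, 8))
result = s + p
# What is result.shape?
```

(3, 8)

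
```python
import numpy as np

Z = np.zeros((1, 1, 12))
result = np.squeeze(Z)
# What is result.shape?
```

(12,)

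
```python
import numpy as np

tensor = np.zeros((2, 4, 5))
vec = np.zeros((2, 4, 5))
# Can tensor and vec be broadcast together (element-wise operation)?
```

Yes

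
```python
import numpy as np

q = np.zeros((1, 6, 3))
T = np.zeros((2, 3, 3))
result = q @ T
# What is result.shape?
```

(2, 6, 3)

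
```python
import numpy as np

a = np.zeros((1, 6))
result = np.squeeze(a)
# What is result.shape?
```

(6,)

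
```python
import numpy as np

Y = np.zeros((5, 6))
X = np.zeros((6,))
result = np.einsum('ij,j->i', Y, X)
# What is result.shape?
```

(5,)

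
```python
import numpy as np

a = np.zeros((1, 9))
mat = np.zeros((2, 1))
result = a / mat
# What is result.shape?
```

(2, 9)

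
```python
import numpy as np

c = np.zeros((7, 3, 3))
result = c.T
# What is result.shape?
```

(3, 3, 7)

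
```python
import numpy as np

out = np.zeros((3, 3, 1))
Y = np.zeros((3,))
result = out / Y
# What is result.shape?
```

(3, 3, 3)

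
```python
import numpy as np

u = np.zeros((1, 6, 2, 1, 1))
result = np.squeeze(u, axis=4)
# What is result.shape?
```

(1, 6, 2, 1)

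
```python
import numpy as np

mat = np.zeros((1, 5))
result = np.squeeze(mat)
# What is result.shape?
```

(5,)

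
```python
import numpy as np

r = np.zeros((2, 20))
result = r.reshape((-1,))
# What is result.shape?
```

(40,)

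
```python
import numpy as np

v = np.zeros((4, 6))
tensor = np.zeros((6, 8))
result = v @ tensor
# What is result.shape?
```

(4, 8)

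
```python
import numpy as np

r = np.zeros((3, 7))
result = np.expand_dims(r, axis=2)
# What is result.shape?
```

(3, 7, 1)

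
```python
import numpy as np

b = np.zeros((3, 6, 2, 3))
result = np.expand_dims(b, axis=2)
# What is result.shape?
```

(3, 6, 1, 2, 3)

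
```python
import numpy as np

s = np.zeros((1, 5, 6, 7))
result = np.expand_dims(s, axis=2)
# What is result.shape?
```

(1, 5, 1, 6, 7)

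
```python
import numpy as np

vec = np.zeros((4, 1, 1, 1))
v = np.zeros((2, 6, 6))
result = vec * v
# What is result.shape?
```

(4, 2, 6, 6)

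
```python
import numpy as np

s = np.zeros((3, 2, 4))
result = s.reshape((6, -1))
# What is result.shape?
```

(6, 4)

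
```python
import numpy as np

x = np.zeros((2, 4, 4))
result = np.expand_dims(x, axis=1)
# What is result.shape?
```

(2, 1, 4, 4)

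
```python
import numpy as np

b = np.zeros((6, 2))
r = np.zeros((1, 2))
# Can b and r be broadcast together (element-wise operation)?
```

Yes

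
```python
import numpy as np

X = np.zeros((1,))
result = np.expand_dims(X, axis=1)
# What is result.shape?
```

(1, 1)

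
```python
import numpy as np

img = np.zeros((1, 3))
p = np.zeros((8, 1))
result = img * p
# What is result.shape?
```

(8, 3)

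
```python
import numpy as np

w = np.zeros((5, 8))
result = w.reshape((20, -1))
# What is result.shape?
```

(20, 2)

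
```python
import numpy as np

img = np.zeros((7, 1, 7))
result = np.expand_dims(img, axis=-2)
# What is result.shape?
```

(7, 1, 1, 7)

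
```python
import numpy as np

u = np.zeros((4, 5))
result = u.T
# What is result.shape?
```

(5, 4)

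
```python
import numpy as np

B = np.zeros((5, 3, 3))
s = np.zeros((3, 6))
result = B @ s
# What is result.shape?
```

(5, 3, 6)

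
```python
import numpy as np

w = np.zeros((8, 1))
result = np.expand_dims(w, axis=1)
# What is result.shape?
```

(8, 1, 1)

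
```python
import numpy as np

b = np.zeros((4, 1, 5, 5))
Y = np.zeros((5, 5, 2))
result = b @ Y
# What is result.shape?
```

(4, 5, 5, 2)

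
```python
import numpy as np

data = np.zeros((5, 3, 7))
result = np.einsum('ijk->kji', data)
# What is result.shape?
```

(7, 3, 5)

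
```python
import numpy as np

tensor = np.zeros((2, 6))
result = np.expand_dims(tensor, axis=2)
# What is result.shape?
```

(2, 6, 1)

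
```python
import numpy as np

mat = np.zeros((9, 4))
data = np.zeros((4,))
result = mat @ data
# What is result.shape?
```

(9,)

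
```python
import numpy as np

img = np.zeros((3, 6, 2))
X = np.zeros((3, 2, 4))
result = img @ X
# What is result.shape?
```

(3, 6, 4)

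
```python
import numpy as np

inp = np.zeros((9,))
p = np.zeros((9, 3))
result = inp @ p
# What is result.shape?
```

(3,)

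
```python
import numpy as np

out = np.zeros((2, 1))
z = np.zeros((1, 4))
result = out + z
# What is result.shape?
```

(2, 4)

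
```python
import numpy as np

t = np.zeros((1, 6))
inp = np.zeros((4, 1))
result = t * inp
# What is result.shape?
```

(4, 6)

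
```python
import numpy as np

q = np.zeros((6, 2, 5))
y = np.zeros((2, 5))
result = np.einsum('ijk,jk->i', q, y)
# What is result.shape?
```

(6,)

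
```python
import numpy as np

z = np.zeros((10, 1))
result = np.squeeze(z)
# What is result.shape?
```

(10,)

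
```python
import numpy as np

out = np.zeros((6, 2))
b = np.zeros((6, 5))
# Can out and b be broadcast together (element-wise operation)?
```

No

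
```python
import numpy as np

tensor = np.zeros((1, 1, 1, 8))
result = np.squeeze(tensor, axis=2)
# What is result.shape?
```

(1, 1, 8)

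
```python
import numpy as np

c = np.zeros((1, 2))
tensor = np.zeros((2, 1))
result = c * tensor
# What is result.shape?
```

(2, 2)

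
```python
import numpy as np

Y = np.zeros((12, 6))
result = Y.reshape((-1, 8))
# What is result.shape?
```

(9, 8)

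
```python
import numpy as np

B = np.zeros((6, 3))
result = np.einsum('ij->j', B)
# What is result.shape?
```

(3,)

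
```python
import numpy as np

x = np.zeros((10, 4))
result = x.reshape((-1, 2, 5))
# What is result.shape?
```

(4, 2, 5)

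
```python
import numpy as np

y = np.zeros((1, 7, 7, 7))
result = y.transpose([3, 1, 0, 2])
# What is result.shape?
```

(7, 7, 1, 7)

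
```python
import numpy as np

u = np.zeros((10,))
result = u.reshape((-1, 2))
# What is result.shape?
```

(5, 2)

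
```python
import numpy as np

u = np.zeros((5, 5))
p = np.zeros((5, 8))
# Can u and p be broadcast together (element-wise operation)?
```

No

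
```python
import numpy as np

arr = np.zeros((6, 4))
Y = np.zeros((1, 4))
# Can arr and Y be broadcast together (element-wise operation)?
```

Yes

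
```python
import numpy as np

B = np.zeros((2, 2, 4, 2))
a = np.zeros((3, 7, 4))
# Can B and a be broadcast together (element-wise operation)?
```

No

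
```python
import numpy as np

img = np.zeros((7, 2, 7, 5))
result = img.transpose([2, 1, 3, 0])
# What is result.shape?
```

(7, 2, 5, 7)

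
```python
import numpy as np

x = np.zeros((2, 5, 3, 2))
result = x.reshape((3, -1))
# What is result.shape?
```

(3, 20)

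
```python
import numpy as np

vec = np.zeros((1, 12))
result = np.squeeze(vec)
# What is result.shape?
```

(12,)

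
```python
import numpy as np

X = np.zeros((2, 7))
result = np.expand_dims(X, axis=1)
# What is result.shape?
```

(2, 1, 7)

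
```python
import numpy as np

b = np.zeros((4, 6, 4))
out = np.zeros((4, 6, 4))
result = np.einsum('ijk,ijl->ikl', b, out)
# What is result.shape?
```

(4, 4, 4)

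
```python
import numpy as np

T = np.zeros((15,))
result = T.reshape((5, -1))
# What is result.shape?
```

(5, 3)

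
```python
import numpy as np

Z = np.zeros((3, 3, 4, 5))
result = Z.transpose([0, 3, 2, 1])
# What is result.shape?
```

(3, 5, 4, 3)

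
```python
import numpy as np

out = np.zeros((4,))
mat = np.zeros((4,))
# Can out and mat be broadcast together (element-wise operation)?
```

Yes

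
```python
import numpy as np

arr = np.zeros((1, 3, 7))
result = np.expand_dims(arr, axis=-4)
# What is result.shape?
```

(1, 1, 3, 7)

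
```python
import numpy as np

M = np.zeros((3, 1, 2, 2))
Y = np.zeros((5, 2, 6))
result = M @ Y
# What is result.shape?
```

(3, 5, 2, 6)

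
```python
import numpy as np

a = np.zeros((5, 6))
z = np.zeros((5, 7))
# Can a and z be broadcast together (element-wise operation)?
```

No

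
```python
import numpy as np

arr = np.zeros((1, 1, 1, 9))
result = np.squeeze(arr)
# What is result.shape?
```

(9,)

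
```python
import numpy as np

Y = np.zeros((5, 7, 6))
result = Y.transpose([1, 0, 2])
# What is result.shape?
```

(7, 5, 6)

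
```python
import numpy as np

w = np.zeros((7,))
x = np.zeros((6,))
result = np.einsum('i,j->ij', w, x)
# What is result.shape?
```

(7, 6)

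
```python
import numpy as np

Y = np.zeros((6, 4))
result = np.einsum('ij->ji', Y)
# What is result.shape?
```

(4, 6)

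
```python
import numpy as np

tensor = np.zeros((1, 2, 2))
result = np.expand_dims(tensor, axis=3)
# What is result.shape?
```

(1, 2, 2, 1)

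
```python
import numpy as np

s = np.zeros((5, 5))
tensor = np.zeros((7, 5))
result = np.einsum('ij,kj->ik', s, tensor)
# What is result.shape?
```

(5, 7)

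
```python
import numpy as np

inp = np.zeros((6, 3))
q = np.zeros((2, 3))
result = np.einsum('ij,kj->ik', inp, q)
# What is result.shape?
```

(6, 2)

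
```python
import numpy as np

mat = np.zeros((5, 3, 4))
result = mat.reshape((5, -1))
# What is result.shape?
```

(5, 12)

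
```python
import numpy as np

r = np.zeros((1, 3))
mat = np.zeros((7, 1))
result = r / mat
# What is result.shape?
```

(7, 3)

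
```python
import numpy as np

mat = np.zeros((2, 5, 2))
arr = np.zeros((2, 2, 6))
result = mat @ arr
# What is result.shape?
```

(2, 5, 6)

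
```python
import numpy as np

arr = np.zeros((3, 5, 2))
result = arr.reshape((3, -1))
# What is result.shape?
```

(3, 10)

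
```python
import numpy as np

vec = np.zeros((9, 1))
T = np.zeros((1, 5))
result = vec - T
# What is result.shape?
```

(9, 5)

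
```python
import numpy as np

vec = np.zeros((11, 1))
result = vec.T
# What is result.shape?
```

(1, 11)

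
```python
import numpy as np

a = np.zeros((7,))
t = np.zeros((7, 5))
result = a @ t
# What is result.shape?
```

(5,)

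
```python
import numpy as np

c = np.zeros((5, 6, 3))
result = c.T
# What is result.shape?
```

(3, 6, 5)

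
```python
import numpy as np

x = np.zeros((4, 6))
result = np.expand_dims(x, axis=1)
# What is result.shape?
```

(4, 1, 6)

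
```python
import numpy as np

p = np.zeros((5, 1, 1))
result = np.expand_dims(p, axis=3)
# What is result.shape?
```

(5, 1, 1, 1)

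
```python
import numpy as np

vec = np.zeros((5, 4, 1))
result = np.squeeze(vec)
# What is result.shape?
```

(5, 4)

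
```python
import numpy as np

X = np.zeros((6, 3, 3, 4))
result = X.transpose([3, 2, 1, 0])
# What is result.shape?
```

(4, 3, 3, 6)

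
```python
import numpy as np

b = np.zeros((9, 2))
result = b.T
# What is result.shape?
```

(2, 9)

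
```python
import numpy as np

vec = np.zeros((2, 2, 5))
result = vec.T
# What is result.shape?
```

(5, 2, 2)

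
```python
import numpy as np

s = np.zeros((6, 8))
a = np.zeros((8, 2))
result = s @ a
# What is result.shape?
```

(6, 2)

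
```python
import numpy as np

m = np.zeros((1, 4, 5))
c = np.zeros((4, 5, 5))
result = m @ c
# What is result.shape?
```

(4, 4, 5)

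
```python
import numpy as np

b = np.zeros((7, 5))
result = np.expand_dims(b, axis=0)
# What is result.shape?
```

(1, 7, 5)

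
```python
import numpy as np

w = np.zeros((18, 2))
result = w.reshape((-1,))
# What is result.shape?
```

(36,)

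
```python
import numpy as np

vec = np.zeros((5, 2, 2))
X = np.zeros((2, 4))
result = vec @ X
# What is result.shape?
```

(5, 2, 4)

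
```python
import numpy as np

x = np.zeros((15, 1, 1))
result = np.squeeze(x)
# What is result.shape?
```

(15,)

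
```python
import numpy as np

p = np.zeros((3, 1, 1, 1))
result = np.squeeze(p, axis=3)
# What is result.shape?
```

(3, 1, 1)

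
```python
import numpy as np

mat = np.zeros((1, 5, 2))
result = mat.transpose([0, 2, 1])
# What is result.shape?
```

(1, 2, 5)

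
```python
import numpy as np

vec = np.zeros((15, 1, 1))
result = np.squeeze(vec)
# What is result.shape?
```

(15,)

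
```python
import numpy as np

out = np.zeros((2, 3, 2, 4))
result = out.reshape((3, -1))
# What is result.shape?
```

(3, 16)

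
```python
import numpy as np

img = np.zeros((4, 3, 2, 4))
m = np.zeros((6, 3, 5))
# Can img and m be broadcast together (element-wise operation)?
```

No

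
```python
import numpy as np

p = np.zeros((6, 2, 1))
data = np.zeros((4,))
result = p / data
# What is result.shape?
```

(6, 2, 4)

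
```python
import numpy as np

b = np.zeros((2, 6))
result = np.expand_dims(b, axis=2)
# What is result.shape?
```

(2, 6, 1)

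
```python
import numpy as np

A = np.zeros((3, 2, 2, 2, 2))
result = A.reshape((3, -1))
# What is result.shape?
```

(3, 16)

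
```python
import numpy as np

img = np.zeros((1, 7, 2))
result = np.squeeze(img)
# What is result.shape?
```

(7, 2)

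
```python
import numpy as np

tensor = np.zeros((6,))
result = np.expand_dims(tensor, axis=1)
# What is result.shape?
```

(6, 1)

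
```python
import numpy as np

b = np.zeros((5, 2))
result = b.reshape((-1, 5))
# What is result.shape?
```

(2, 5)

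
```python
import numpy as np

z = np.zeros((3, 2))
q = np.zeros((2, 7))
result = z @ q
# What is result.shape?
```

(3, 7)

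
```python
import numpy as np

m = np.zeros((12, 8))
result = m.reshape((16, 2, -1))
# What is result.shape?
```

(16, 2, 3)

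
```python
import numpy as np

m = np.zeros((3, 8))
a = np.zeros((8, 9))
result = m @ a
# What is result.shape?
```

(3, 9)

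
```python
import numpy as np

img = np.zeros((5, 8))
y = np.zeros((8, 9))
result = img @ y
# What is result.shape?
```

(5, 9)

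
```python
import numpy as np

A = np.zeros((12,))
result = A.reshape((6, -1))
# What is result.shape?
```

(6, 2)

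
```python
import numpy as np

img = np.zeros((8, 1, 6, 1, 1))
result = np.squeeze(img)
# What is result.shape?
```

(8, 6)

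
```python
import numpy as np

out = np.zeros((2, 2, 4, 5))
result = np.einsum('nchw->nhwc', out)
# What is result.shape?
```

(2, 4, 5, 2)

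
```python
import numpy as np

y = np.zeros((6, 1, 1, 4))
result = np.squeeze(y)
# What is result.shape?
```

(6, 4)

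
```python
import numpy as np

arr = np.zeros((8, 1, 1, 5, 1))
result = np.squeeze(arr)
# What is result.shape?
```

(8, 5)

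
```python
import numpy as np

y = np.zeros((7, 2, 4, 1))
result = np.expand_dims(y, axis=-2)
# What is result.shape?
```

(7, 2, 4, 1, 1)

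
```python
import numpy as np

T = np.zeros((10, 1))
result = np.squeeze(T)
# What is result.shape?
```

(10,)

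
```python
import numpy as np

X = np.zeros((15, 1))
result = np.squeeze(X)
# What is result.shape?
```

(15,)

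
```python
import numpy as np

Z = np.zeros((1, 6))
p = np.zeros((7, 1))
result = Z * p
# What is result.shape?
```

(7, 6)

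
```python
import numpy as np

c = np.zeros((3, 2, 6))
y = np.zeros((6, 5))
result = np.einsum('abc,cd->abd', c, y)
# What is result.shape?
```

(3, 2, 5)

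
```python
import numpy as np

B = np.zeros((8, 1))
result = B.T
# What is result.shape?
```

(1, 8)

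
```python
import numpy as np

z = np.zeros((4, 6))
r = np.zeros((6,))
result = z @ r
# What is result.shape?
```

(4,)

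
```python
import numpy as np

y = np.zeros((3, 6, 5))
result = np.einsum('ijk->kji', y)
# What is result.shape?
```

(5, 6, 3)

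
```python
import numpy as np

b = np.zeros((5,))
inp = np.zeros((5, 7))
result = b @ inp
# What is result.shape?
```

(7,)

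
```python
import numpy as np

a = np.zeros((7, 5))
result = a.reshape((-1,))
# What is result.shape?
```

(35,)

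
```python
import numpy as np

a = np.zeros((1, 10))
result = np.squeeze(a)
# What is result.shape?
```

(10,)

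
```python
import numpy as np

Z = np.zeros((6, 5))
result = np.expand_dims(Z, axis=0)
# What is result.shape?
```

(1, 6, 5)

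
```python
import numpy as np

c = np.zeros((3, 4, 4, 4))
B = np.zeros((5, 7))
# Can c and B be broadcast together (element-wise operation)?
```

No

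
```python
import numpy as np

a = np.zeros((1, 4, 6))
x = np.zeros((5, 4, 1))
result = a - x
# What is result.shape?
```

(5, 4, 6)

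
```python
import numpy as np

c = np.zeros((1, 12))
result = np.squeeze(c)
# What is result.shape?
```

(12,)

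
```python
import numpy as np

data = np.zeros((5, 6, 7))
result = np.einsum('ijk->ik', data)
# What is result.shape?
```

(5, 7)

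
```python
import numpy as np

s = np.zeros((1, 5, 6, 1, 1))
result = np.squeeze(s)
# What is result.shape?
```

(5, 6)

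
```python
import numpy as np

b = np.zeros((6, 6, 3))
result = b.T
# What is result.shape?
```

(3, 6, 6)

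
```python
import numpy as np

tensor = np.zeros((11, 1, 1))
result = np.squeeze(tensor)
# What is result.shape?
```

(11,)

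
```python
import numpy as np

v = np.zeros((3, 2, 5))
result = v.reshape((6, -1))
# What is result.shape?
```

(6, 5)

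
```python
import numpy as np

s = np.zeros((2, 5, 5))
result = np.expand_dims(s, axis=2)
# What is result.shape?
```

(2, 5, 1, 5)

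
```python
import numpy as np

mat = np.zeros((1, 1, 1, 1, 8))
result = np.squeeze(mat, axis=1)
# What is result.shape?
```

(1, 1, 1, 8)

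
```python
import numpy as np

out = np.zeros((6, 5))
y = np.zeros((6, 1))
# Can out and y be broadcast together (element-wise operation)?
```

Yes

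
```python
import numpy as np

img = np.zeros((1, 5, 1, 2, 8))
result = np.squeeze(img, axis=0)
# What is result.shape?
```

(5, 1, 2, 8)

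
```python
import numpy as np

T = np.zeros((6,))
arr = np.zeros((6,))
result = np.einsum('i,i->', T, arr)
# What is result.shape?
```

()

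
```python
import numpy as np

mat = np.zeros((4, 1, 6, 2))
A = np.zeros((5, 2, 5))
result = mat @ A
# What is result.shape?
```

(4, 5, 6, 5)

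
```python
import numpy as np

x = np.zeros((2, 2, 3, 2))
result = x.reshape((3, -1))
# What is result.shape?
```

(3, 8)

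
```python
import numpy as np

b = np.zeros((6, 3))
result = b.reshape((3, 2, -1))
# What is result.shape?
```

(3, 2, 3)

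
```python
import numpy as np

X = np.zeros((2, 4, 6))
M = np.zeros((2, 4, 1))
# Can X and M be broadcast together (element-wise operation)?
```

Yes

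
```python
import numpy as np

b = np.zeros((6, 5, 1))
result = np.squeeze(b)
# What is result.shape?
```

(6, 5)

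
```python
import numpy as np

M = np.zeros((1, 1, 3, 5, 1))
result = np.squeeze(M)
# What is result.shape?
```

(3, 5)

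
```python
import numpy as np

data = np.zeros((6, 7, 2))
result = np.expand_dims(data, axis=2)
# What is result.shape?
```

(6, 7, 1, 2)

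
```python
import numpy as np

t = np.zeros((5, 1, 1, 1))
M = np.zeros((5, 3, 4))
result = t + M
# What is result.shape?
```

(5, 5, 3, 4)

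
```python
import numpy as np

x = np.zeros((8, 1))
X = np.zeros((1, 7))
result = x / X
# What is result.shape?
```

(8, 7)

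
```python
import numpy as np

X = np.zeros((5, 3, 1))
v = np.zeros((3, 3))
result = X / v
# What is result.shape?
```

(5, 3, 3)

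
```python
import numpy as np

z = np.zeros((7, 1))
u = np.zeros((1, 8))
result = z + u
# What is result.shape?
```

(7, 8)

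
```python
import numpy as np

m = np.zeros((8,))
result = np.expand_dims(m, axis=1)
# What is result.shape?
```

(8, 1)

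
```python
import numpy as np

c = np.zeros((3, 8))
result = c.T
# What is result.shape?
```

(8, 3)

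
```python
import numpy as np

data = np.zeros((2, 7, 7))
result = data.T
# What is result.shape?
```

(7, 7, 2)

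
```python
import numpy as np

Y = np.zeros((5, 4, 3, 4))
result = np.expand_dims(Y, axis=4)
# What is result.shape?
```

(5, 4, 3, 4, 1)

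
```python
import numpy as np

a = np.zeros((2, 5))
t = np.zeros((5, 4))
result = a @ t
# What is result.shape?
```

(2, 4)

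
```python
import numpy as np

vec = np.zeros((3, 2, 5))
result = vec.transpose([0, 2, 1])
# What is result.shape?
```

(3, 5, 2)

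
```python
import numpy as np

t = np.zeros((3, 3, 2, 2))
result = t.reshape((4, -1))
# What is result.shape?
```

(4, 9)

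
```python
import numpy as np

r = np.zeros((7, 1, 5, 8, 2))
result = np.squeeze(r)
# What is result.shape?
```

(7, 5, 8, 2)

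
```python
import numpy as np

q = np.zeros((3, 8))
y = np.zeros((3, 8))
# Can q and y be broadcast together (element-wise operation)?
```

Yes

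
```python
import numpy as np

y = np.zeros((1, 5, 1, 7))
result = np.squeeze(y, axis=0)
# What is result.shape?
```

(5, 1, 7)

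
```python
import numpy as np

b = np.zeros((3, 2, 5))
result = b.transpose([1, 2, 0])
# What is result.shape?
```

(2, 5, 3)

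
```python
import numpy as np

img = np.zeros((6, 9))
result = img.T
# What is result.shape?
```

(9, 6)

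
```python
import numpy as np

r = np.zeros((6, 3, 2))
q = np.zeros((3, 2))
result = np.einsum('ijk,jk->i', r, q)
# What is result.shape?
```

(6,)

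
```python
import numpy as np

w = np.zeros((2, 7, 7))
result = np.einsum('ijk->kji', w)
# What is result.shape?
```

(7, 7, 2)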